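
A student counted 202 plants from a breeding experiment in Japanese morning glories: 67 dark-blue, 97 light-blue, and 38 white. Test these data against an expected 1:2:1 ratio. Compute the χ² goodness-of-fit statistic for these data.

8.644

Total ratio parts = 4. Expected numbers out of 202:
  dark-blue: 202 × 1/4 = 50.5
  light-blue: 202 × 2/4 = 101
  white: 202 × 1/4 = 50.5
χ² = Σ (O − E)² / E
  dark-blue: (67 − 50.5)² / 50.5 = 5.3911
  light-blue: (97 − 101)² / 101 = 0.1584
  white: (38 − 50.5)² / 50.5 = 3.0941
χ² = 5.3911 + 0.1584 + 3.0941 = 8.6436 ≈ 8.644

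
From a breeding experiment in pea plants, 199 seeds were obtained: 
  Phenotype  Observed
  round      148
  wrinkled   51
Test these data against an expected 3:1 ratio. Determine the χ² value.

0.042

Under the 3:1 hypothesis (Σ ratio = 4, N = 199):
  round: 199 × 3/4 = 149.25
  wrinkled: 199 × 1/4 = 49.75
χ² = Σ (O − E)² / E
  round: (148 − 149.25)² / 149.25 = 0.0105
  wrinkled: (51 − 49.75)² / 49.75 = 0.0314
χ² = 0.0105 + 0.0314 = 0.0419 ≈ 0.042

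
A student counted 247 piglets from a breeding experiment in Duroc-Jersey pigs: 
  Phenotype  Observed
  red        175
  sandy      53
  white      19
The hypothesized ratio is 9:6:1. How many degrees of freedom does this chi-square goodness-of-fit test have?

2

A goodness-of-fit test with 3 phenotype classes has df = 3 − 1 = 2.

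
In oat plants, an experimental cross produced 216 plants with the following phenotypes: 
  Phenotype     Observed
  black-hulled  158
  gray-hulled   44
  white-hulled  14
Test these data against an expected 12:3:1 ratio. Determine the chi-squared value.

0.420

The 12:3:1 ratio has 16 parts, so with N = 216 the expected counts are:
  black-hulled: 216 × 12/16 = 162
  gray-hulled: 216 × 3/16 = 40.5
  white-hulled: 216 × 1/16 = 13.5
χ² = Σ (O − E)² / E
  black-hulled: (158 − 162)² / 162 = 0.0988
  gray-hulled: (44 − 40.5)² / 40.5 = 0.3025
  white-hulled: (14 − 13.5)² / 13.5 = 0.0185
χ² = 0.0988 + 0.3025 + 0.0185 = 0.4198 ≈ 0.420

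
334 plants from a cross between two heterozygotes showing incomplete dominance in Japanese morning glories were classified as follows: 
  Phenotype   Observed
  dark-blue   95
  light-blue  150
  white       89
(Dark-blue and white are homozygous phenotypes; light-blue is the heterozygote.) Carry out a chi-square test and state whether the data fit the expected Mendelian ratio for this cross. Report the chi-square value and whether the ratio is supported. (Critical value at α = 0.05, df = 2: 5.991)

3.677; consistent

With incomplete dominance, a heterozygote × heterozygote cross gives a 1:2:1 phenotypic ratio.
The 1:2:1 ratio has 4 parts, so with N = 334 the expected counts are:
  dark-blue: 334 × 1/4 = 83.5
  light-blue: 334 × 2/4 = 167
  white: 334 × 1/4 = 83.5
χ² = Σ (O − E)² / E
  dark-blue: (95 − 83.5)² / 83.5 = 1.5838
  light-blue: (150 − 167)² / 167 = 1.7305
  white: (89 − 83.5)² / 83.5 = 0.3623
χ² = 1.5838 + 1.7305 + 0.3623 = 3.6766 ≈ 3.677
Degrees of freedom = 3 − 1 = 2; critical value at α = 0.05 is 5.991.
Since 3.677 < 5.991, we fail to reject the null hypothesis — the data are consistent with the 1:2:1 ratio.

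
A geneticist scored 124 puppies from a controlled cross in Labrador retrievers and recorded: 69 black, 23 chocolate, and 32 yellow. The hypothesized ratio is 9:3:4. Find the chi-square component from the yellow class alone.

Total ratio parts = 16. Expected numbers out of 124:
  black: 124 × 9/16 = 69.75
  chocolate: 124 × 3/16 = 23.25
  yellow: 124 × 4/16 = 31
Contribution of yellow: (32 − 31)² / 31 = 0.0323

0.032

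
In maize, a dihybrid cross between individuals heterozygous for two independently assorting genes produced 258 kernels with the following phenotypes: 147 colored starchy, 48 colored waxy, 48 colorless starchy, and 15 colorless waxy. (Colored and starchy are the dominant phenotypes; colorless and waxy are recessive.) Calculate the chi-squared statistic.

A dihybrid F₂ with independent assortment and complete dominance at both loci gives a 9:3:3:1 phenotypic ratio.
Total ratio parts = 16. Expected numbers out of 258:
  colored starchy: 258 × 9/16 = 145.125
  colored waxy: 258 × 3/16 = 48.375
  colorless starchy: 258 × 3/16 = 48.375
  colorless waxy: 258 × 1/16 = 16.125
χ² = Σ (O − E)² / E
  colored starchy: (147 − 145.125)² / 145.125 = 0.0242
  colored waxy: (48 − 48.375)² / 48.375 = 0.0029
  colorless starchy: (48 − 48.375)² / 48.375 = 0.0029
  colorless waxy: (15 − 16.125)² / 16.125 = 0.0785
χ² = 0.0242 + 0.0029 + 0.0029 + 0.0785 = 0.1085 ≈ 0.109

0.109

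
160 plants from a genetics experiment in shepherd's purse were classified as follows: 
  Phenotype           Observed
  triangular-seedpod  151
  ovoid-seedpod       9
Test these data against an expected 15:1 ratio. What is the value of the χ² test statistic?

0.107

Expected counts for N = 160 under a 15:1 ratio (total parts = 16):
  triangular-seedpod: 160 × 15/16 = 150
  ovoid-seedpod: 160 × 1/16 = 10
χ² = Σ (O − E)² / E
  triangular-seedpod: (151 − 150)² / 150 = 0.0067
  ovoid-seedpod: (9 − 10)² / 10 = 0.1000
χ² = 0.0067 + 0.1000 = 0.1067 ≈ 0.107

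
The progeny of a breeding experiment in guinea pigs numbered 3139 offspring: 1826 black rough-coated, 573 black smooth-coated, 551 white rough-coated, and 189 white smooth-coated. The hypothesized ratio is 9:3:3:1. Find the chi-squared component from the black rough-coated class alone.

Expected counts for N = 3139 under a 9:3:3:1 ratio (total parts = 16):
  black rough-coated: 3139 × 9/16 = 1765.6875
  black smooth-coated: 3139 × 3/16 = 588.5625
  white rough-coated: 3139 × 3/16 = 588.5625
  white smooth-coated: 3139 × 1/16 = 196.1875
Contribution of black rough-coated: (1826 − 1765.6875)² / 1765.6875 = 2.0602

2.060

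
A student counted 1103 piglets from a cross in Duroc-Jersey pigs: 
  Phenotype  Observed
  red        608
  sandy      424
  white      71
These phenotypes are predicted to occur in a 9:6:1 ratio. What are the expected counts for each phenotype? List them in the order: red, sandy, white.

620.4375, 413.625, 68.9375

Under the 9:6:1 hypothesis (Σ ratio = 16, N = 1103):
  red: 1103 × 9/16 = 620.4375
  sandy: 1103 × 6/16 = 413.625
  white: 1103 × 1/16 = 68.9375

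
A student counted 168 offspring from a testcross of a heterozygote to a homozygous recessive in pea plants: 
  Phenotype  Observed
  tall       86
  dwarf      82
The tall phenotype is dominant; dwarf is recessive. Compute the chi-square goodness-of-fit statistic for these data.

A testcross of a heterozygote (Aa × aa) gives a 1:1 phenotypic ratio.
Total ratio parts = 2. Expected numbers out of 168:
  tall: 168 × 1/2 = 84
  dwarf: 168 × 1/2 = 84
χ² = Σ (O − E)² / E
  tall: (86 − 84)² / 84 = 0.0476
  dwarf: (82 − 84)² / 84 = 0.0476
χ² = 0.0476 + 0.0476 = 0.0952 ≈ 0.095

0.095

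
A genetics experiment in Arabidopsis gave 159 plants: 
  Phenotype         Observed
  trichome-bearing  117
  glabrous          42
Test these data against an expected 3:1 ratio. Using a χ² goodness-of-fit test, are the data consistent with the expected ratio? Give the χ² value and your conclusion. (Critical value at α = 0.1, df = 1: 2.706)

0.170; consistent

Expected counts for N = 159 under a 3:1 ratio (total parts = 4):
  trichome-bearing: 159 × 3/4 = 119.25
  glabrous: 159 × 1/4 = 39.75
χ² = Σ (O − E)² / E
  trichome-bearing: (117 − 119.25)² / 119.25 = 0.0425
  glabrous: (42 − 39.75)² / 39.75 = 0.1274
χ² = 0.0425 + 0.1274 = 0.1699 ≈ 0.170
Degrees of freedom = 2 − 1 = 1; critical value at α = 0.1 is 2.706.
Since 0.170 < 2.706, we fail to reject the null hypothesis — the data are consistent with the 3:1 ratio.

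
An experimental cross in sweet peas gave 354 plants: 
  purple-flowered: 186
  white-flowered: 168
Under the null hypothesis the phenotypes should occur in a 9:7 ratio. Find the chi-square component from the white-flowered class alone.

Under the 9:7 hypothesis (Σ ratio = 16, N = 354):
  purple-flowered: 354 × 9/16 = 199.125
  white-flowered: 354 × 7/16 = 154.875
Contribution of white-flowered: (168 − 154.875)² / 154.875 = 1.1123

1.112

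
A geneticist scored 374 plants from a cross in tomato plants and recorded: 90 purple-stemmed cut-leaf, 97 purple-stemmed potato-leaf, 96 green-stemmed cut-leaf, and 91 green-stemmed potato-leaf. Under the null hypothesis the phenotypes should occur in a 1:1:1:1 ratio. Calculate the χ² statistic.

0.396

Expected counts for N = 374 under a 1:1:1:1 ratio (total parts = 4):
  purple-stemmed cut-leaf: 374 × 1/4 = 93.5
  purple-stemmed potato-leaf: 374 × 1/4 = 93.5
  green-stemmed cut-leaf: 374 × 1/4 = 93.5
  green-stemmed potato-leaf: 374 × 1/4 = 93.5
χ² = Σ (O − E)² / E
  purple-stemmed cut-leaf: (90 − 93.5)² / 93.5 = 0.1310
  purple-stemmed potato-leaf: (97 − 93.5)² / 93.5 = 0.1310
  green-stemmed cut-leaf: (96 − 93.5)² / 93.5 = 0.0668
  green-stemmed potato-leaf: (91 − 93.5)² / 93.5 = 0.0668
χ² = 0.1310 + 0.1310 + 0.0668 + 0.0668 = 0.3956 ≈ 0.396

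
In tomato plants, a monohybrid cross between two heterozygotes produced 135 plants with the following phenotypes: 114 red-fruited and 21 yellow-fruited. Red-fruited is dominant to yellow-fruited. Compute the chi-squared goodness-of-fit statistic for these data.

For a monohybrid cross between heterozygotes with complete dominance, the expected phenotypic ratio is 3:1.
The 3:1 ratio has 4 parts, so with N = 135 the expected counts are:
  red-fruited: 135 × 3/4 = 101.25
  yellow-fruited: 135 × 1/4 = 33.75
χ² = Σ (O − E)² / E
  red-fruited: (114 − 101.25)² / 101.25 = 1.6056
  yellow-fruited: (21 − 33.75)² / 33.75 = 4.8167
χ² = 1.6056 + 4.8167 = 6.4223 ≈ 6.422

6.422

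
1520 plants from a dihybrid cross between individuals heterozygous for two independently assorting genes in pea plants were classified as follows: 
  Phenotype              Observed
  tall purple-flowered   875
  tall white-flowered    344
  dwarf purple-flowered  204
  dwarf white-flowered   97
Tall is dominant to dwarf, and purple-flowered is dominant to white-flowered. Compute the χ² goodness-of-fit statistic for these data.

A dihybrid F₂ with independent assortment and complete dominance at both loci gives a 9:3:3:1 phenotypic ratio.
Under the 9:3:3:1 hypothesis (Σ ratio = 16, N = 1520):
  tall purple-flowered: 1520 × 9/16 = 855
  tall white-flowered: 1520 × 3/16 = 285
  dwarf purple-flowered: 1520 × 3/16 = 285
  dwarf white-flowered: 1520 × 1/16 = 95
χ² = Σ (O − E)² / E
  tall purple-flowered: (875 − 855)² / 855 = 0.4678
  tall white-flowered: (344 − 285)² / 285 = 12.2140
  dwarf purple-flowered: (204 − 285)² / 285 = 23.0211
  dwarf white-flowered: (97 − 95)² / 95 = 0.0421
χ² = 0.4678 + 12.2140 + 23.0211 + 0.0421 = 35.745

35.745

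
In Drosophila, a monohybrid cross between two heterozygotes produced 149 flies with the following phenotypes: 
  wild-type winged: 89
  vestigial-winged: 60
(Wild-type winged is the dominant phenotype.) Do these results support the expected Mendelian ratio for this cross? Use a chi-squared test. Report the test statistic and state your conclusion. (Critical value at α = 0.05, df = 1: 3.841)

18.526; not consistent

For a monohybrid cross between heterozygotes with complete dominance, the expected phenotypic ratio is 3:1.
Under the 3:1 hypothesis (Σ ratio = 4, N = 149):
  wild-type winged: 149 × 3/4 = 111.75
  vestigial-winged: 149 × 1/4 = 37.25
χ² = Σ (O − E)² / E
  wild-type winged: (89 − 111.75)² / 111.75 = 4.6314
  vestigial-winged: (60 − 37.25)² / 37.25 = 13.8943
χ² = 4.6314 + 13.8943 = 18.5257 ≈ 18.526
Degrees of freedom = 2 − 1 = 1; critical value at α = 0.05 is 3.841.
Since 18.526 > 3.841, we reject the null hypothesis — the data do not fit the 3:1 ratio.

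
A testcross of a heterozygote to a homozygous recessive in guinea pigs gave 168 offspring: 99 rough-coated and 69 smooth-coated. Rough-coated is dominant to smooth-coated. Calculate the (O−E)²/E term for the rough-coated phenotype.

A testcross of a heterozygote (Aa × aa) gives a 1:1 phenotypic ratio.
Expected counts for N = 168 under a 1:1 ratio (total parts = 2):
  rough-coated: 168 × 1/2 = 84
  smooth-coated: 168 × 1/2 = 84
Contribution of rough-coated: (99 − 84)² / 84 = 2.6786

2.679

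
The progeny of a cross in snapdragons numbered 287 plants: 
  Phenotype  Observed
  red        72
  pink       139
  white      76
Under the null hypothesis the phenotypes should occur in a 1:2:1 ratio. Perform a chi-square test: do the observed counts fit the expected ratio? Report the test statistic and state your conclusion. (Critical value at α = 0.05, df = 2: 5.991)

The 1:2:1 ratio has 4 parts, so with N = 287 the expected counts are:
  red: 287 × 1/4 = 71.75
  pink: 287 × 2/4 = 143.5
  white: 287 × 1/4 = 71.75
χ² = Σ (O − E)² / E
  red: (72 − 71.75)² / 71.75 = 0.0009
  pink: (139 − 143.5)² / 143.5 = 0.1411
  white: (76 − 71.75)² / 71.75 = 0.2517
χ² = 0.0009 + 0.1411 + 0.2517 = 0.3937 ≈ 0.394
Degrees of freedom = 3 − 1 = 2; critical value at α = 0.05 is 5.991.
Since 0.394 < 5.991, we fail to reject the null hypothesis — the data are consistent with the 1:2:1 ratio.

0.394; consistent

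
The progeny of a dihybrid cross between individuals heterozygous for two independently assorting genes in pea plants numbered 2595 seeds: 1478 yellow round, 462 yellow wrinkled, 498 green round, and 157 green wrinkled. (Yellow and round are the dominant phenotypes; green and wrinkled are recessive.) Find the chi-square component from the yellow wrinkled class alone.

1.240

A dihybrid F₂ with independent assortment and complete dominance at both loci gives a 9:3:3:1 phenotypic ratio.
Expected counts for N = 2595 under a 9:3:3:1 ratio (total parts = 16):
  yellow round: 2595 × 9/16 = 1459.6875
  yellow wrinkled: 2595 × 3/16 = 486.5625
  green round: 2595 × 3/16 = 486.5625
  green wrinkled: 2595 × 1/16 = 162.1875
Contribution of yellow wrinkled: (462 − 486.5625)² / 486.5625 = 1.2400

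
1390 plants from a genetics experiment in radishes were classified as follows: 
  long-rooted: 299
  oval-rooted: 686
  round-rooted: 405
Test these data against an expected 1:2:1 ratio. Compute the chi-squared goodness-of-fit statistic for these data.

16.400

Total ratio parts = 4. Expected numbers out of 1390:
  long-rooted: 1390 × 1/4 = 347.5
  oval-rooted: 1390 × 2/4 = 695
  round-rooted: 1390 × 1/4 = 347.5
χ² = Σ (O − E)² / E
  long-rooted: (299 − 347.5)² / 347.5 = 6.7691
  oval-rooted: (686 − 695)² / 695 = 0.1165
  round-rooted: (405 − 347.5)² / 347.5 = 9.5144
χ² = 6.7691 + 0.1165 + 9.5144 = 16.400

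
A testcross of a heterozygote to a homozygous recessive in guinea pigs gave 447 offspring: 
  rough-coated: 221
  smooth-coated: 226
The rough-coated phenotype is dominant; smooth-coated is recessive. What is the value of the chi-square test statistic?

A testcross of a heterozygote (Aa × aa) gives a 1:1 phenotypic ratio.
Expected counts for N = 447 under a 1:1 ratio (total parts = 2):
  rough-coated: 447 × 1/2 = 223.5
  smooth-coated: 447 × 1/2 = 223.5
χ² = Σ (O − E)² / E
  rough-coated: (221 − 223.5)² / 223.5 = 0.0280
  smooth-coated: (226 − 223.5)² / 223.5 = 0.0280
χ² = 0.0280 + 0.0280 = 0.056

0.056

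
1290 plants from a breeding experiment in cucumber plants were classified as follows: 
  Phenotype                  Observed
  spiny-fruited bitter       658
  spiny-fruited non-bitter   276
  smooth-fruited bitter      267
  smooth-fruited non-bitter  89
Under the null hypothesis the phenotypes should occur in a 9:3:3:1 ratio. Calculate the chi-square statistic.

Expected counts for N = 1290 under a 9:3:3:1 ratio (total parts = 16):
  spiny-fruited bitter: 1290 × 9/16 = 725.625
  spiny-fruited non-bitter: 1290 × 3/16 = 241.875
  smooth-fruited bitter: 1290 × 3/16 = 241.875
  smooth-fruited non-bitter: 1290 × 1/16 = 80.625
χ² = Σ (O − E)² / E
  spiny-fruited bitter: (658 − 725.625)² / 725.625 = 6.3023
  spiny-fruited non-bitter: (276 − 241.875)² / 241.875 = 4.8145
  smooth-fruited bitter: (267 − 241.875)² / 241.875 = 2.6099
  smooth-fruited non-bitter: (89 − 80.625)² / 80.625 = 0.8700
χ² = 6.3023 + 4.8145 + 2.6099 + 0.8700 = 14.5967 ≈ 14.597

14.597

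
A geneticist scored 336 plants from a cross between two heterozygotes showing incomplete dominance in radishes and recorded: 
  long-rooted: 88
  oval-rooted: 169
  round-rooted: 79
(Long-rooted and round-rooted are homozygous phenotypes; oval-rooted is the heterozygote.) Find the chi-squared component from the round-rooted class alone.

With incomplete dominance, a heterozygote × heterozygote cross gives a 1:2:1 phenotypic ratio.
Total ratio parts = 4. Expected numbers out of 336:
  long-rooted: 336 × 1/4 = 84
  oval-rooted: 336 × 2/4 = 168
  round-rooted: 336 × 1/4 = 84
Contribution of round-rooted: (79 − 84)² / 84 = 0.2976

0.298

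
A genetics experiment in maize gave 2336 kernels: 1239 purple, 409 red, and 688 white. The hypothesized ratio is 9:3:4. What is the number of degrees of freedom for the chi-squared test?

2

A goodness-of-fit test with 3 phenotype classes has df = 3 − 1 = 2.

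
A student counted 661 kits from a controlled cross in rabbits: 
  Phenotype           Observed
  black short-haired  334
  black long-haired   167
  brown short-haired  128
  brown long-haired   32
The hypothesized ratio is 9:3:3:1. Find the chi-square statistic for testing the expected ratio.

Under the 9:3:3:1 hypothesis (Σ ratio = 16, N = 661):
  black short-haired: 661 × 9/16 = 371.8125
  black long-haired: 661 × 3/16 = 123.9375
  brown short-haired: 661 × 3/16 = 123.9375
  brown long-haired: 661 × 1/16 = 41.3125
χ² = Σ (O − E)² / E
  black short-haired: (334 − 371.8125)² / 371.8125 = 3.8454
  black long-haired: (167 − 123.9375)² / 123.9375 = 14.9622
  brown short-haired: (128 − 123.9375)² / 123.9375 = 0.1332
  brown long-haired: (32 − 41.3125)² / 41.3125 = 2.0992
χ² = 3.8454 + 14.9622 + 0.1332 + 2.0992 = 21.040

21.040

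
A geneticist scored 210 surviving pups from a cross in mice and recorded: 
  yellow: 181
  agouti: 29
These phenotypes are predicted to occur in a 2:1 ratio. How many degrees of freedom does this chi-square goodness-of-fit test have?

1

A goodness-of-fit test with 2 phenotype classes has df = 2 − 1 = 1.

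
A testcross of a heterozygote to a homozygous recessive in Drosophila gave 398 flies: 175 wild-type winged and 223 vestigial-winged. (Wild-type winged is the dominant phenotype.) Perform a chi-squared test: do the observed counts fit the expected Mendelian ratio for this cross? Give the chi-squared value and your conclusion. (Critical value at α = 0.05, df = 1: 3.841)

A testcross of a heterozygote (Aa × aa) gives a 1:1 phenotypic ratio.
Expected counts for N = 398 under a 1:1 ratio (total parts = 2):
  wild-type winged: 398 × 1/2 = 199
  vestigial-winged: 398 × 1/2 = 199
χ² = Σ (O − E)² / E
  wild-type winged: (175 − 199)² / 199 = 2.8945
  vestigial-winged: (223 − 199)² / 199 = 2.8945
χ² = 2.8945 + 2.8945 = 5.789
Degrees of freedom = 2 − 1 = 1; critical value at α = 0.05 is 3.841.
Since 5.789 > 3.841, we reject the null hypothesis — the data do not fit the 1:1 ratio.

5.789; not consistent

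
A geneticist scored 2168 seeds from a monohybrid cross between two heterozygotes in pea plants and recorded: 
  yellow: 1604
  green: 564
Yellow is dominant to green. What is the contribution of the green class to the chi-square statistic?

0.893

For a monohybrid cross between heterozygotes with complete dominance, the expected phenotypic ratio is 3:1.
Under the 3:1 hypothesis (Σ ratio = 4, N = 2168):
  yellow: 2168 × 3/4 = 1626
  green: 2168 × 1/4 = 542
Contribution of green: (564 − 542)² / 542 = 0.8930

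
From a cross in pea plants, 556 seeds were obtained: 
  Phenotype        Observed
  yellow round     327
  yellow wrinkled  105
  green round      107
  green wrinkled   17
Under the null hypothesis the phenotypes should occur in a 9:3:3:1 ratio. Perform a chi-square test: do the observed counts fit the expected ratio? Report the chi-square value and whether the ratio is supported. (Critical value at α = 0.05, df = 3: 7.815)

9.794; not consistent

Under the 9:3:3:1 hypothesis (Σ ratio = 16, N = 556):
  yellow round: 556 × 9/16 = 312.75
  yellow wrinkled: 556 × 3/16 = 104.25
  green round: 556 × 3/16 = 104.25
  green wrinkled: 556 × 1/16 = 34.75
χ² = Σ (O − E)² / E
  yellow round: (327 − 312.75)² / 312.75 = 0.6493
  yellow wrinkled: (105 − 104.25)² / 104.25 = 0.0054
  green round: (107 − 104.25)² / 104.25 = 0.0725
  green wrinkled: (17 − 34.75)² / 34.75 = 9.0665
χ² = 0.6493 + 0.0054 + 0.0725 + 9.0665 = 9.7937 ≈ 9.794
Degrees of freedom = 4 − 1 = 3; critical value at α = 0.05 is 7.815.
Since 9.794 > 7.815, we reject the null hypothesis — the data do not fit the 9:3:3:1 ratio.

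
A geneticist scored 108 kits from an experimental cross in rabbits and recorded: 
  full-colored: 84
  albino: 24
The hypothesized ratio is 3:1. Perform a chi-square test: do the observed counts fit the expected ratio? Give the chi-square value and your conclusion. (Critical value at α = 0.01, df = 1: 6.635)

Expected counts for N = 108 under a 3:1 ratio (total parts = 4):
  full-colored: 108 × 3/4 = 81
  albino: 108 × 1/4 = 27
χ² = Σ (O − E)² / E
  full-colored: (84 − 81)² / 81 = 0.1111
  albino: (24 − 27)² / 27 = 0.3333
χ² = 0.1111 + 0.3333 = 0.4444 ≈ 0.444
Degrees of freedom = 2 − 1 = 1; critical value at α = 0.01 is 6.635.
Since 0.444 < 6.635, we fail to reject the null hypothesis — the data are consistent with the 3:1 ratio.

0.444; consistent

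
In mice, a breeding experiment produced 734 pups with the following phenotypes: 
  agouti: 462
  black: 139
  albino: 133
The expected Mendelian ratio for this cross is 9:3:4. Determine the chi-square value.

19.757

Under the 9:3:4 hypothesis (Σ ratio = 16, N = 734):
  agouti: 734 × 9/16 = 412.875
  black: 734 × 3/16 = 137.625
  albino: 734 × 4/16 = 183.5
χ² = Σ (O − E)² / E
  agouti: (462 − 412.875)² / 412.875 = 5.8450
  black: (139 − 137.625)² / 137.625 = 0.0137
  albino: (133 − 183.5)² / 183.5 = 13.8978
χ² = 5.8450 + 0.0137 + 13.8978 = 19.7565 ≈ 19.757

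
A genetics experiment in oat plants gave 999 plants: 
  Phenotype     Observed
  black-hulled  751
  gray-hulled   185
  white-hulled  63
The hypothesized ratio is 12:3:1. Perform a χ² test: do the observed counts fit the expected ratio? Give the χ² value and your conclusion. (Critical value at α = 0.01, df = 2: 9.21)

Expected counts for N = 999 under a 12:3:1 ratio (total parts = 16):
  black-hulled: 999 × 12/16 = 749.25
  gray-hulled: 999 × 3/16 = 187.3125
  white-hulled: 999 × 1/16 = 62.4375
χ² = Σ (O − E)² / E
  black-hulled: (751 − 749.25)² / 749.25 = 0.0041
  gray-hulled: (185 − 187.3125)² / 187.3125 = 0.0285
  white-hulled: (63 − 62.4375)² / 62.4375 = 0.0051
χ² = 0.0041 + 0.0285 + 0.0051 = 0.0377 ≈ 0.038
Degrees of freedom = 3 − 1 = 2; critical value at α = 0.01 is 9.21.
Since 0.038 < 9.21, we fail to reject the null hypothesis — the data are consistent with the 12:3:1 ratio.

0.038; consistent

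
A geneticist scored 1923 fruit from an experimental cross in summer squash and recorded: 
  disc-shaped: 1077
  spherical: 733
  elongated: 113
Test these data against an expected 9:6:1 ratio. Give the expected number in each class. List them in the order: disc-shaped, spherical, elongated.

Total ratio parts = 16. Expected numbers out of 1923:
  disc-shaped: 1923 × 9/16 = 1081.6875
  spherical: 1923 × 6/16 = 721.125
  elongated: 1923 × 1/16 = 120.1875

1081.6875, 721.125, 120.1875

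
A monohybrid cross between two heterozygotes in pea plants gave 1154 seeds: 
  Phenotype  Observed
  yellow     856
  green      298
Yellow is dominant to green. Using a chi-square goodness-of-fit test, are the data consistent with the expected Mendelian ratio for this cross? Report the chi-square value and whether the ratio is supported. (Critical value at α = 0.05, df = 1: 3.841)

0.417; consistent

For a monohybrid cross between heterozygotes with complete dominance, the expected phenotypic ratio is 3:1.
Expected counts for N = 1154 under a 3:1 ratio (total parts = 4):
  yellow: 1154 × 3/4 = 865.5
  green: 1154 × 1/4 = 288.5
χ² = Σ (O − E)² / E
  yellow: (856 − 865.5)² / 865.5 = 0.1043
  green: (298 − 288.5)² / 288.5 = 0.3128
χ² = 0.1043 + 0.3128 = 0.4171 ≈ 0.417
Degrees of freedom = 2 − 1 = 1; critical value at α = 0.05 is 3.841.
Since 0.417 < 3.841, we fail to reject the null hypothesis — the data are consistent with the 3:1 ratio.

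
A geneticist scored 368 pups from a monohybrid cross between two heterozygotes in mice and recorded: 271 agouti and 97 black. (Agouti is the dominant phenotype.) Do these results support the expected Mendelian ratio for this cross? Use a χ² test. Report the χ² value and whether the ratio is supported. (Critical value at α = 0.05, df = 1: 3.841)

0.362; consistent

For a monohybrid cross between heterozygotes with complete dominance, the expected phenotypic ratio is 3:1.
Expected counts for N = 368 under a 3:1 ratio (total parts = 4):
  agouti: 368 × 3/4 = 276
  black: 368 × 1/4 = 92
χ² = Σ (O − E)² / E
  agouti: (271 − 276)² / 276 = 0.0906
  black: (97 − 92)² / 92 = 0.2717
χ² = 0.0906 + 0.2717 = 0.3623 ≈ 0.362
Degrees of freedom = 2 − 1 = 1; critical value at α = 0.05 is 3.841.
Since 0.362 < 3.841, we fail to reject the null hypothesis — the data are consistent with the 3:1 ratio.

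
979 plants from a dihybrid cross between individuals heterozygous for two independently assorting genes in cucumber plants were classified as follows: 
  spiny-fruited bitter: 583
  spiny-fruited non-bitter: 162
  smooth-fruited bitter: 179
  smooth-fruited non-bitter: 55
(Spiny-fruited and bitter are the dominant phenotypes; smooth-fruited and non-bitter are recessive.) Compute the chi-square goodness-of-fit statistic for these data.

A dihybrid F₂ with independent assortment and complete dominance at both loci gives a 9:3:3:1 phenotypic ratio.
The 9:3:3:1 ratio has 16 parts, so with N = 979 the expected counts are:
  spiny-fruited bitter: 979 × 9/16 = 550.6875
  spiny-fruited non-bitter: 979 × 3/16 = 183.5625
  smooth-fruited bitter: 979 × 3/16 = 183.5625
  smooth-fruited non-bitter: 979 × 1/16 = 61.1875
χ² = Σ (O − E)² / E
  spiny-fruited bitter: (583 − 550.6875)² / 550.6875 = 1.8960
  spiny-fruited non-bitter: (162 − 183.5625)² / 183.5625 = 2.5329
  smooth-fruited bitter: (179 − 183.5625)² / 183.5625 = 0.1134
  smooth-fruited non-bitter: (55 − 61.1875)² / 61.1875 = 0.6257
χ² = 1.8960 + 2.5329 + 0.1134 + 0.6257 = 5.168

5.168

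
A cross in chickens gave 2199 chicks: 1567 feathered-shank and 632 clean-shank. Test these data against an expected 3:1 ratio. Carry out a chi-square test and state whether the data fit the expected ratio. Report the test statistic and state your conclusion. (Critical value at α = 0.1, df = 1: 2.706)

Expected counts for N = 2199 under a 3:1 ratio (total parts = 4):
  feathered-shank: 2199 × 3/4 = 1649.25
  clean-shank: 2199 × 1/4 = 549.75
χ² = Σ (O − E)² / E
  feathered-shank: (1567 − 1649.25)² / 1649.25 = 4.1019
  clean-shank: (632 − 549.75)² / 549.75 = 12.3057
χ² = 4.1019 + 12.3057 = 16.4076 ≈ 16.408
Degrees of freedom = 2 − 1 = 1; critical value at α = 0.1 is 2.706.
Since 16.408 > 2.706, we reject the null hypothesis — the data do not fit the 3:1 ratio.

16.408; not consistent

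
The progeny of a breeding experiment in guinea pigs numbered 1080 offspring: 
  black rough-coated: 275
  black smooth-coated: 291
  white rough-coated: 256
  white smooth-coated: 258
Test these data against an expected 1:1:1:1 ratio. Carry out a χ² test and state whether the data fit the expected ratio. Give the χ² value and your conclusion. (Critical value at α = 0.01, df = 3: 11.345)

2.985; consistent

Under the 1:1:1:1 hypothesis (Σ ratio = 4, N = 1080):
  black rough-coated: 1080 × 1/4 = 270
  black smooth-coated: 1080 × 1/4 = 270
  white rough-coated: 1080 × 1/4 = 270
  white smooth-coated: 1080 × 1/4 = 270
χ² = Σ (O − E)² / E
  black rough-coated: (275 − 270)² / 270 = 0.0926
  black smooth-coated: (291 − 270)² / 270 = 1.6333
  white rough-coated: (256 − 270)² / 270 = 0.7259
  white smooth-coated: (258 − 270)² / 270 = 0.5333
χ² = 0.0926 + 1.6333 + 0.7259 + 0.5333 = 2.9851 ≈ 2.985
Degrees of freedom = 4 − 1 = 3; critical value at α = 0.01 is 11.345.
Since 2.985 < 11.345, we fail to reject the null hypothesis — the data are consistent with the 1:1:1:1 ratio.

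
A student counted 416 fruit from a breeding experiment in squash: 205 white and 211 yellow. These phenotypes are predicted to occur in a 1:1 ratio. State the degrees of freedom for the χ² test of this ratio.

A goodness-of-fit test with 2 phenotype classes has df = 2 − 1 = 1.

1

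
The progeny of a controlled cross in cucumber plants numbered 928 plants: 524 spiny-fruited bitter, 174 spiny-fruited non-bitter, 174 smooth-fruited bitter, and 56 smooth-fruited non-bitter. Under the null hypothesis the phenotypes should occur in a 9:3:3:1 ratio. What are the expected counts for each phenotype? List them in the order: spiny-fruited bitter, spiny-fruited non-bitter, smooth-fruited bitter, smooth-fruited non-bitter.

The 9:3:3:1 ratio has 16 parts, so with N = 928 the expected counts are:
  spiny-fruited bitter: 928 × 9/16 = 522
  spiny-fruited non-bitter: 928 × 3/16 = 174
  smooth-fruited bitter: 928 × 3/16 = 174
  smooth-fruited non-bitter: 928 × 1/16 = 58

522, 174, 174, 58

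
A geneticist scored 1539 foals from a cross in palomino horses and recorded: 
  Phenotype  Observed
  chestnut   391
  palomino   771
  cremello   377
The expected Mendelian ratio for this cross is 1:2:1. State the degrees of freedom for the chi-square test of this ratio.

A goodness-of-fit test with 3 phenotype classes has df = 3 − 1 = 2.

2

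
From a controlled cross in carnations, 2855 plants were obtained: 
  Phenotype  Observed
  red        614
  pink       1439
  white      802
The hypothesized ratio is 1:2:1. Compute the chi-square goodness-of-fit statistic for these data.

Total ratio parts = 4. Expected numbers out of 2855:
  red: 2855 × 1/4 = 713.75
  pink: 2855 × 2/4 = 1427.5
  white: 2855 × 1/4 = 713.75
χ² = Σ (O − E)² / E
  red: (614 − 713.75)² / 713.75 = 13.9405
  pink: (1439 − 1427.5)² / 1427.5 = 0.0926
  white: (802 − 713.75)² / 713.75 = 10.9115
χ² = 13.9405 + 0.0926 + 10.9115 = 24.9446 ≈ 24.945

24.945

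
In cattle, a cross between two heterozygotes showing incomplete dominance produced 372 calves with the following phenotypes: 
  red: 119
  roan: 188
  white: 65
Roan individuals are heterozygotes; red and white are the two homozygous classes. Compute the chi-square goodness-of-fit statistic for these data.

15.720

With incomplete dominance, a heterozygote × heterozygote cross gives a 1:2:1 phenotypic ratio.
The 1:2:1 ratio has 4 parts, so with N = 372 the expected counts are:
  red: 372 × 1/4 = 93
  roan: 372 × 2/4 = 186
  white: 372 × 1/4 = 93
χ² = Σ (O − E)² / E
  red: (119 − 93)² / 93 = 7.2688
  roan: (188 − 186)² / 186 = 0.0215
  white: (65 − 93)² / 93 = 8.4301
χ² = 7.2688 + 0.0215 + 8.4301 = 15.7204 ≈ 15.720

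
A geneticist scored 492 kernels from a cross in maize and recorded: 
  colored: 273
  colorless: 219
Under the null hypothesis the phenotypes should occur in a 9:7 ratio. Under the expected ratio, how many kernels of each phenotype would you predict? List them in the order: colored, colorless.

276.75, 215.25

Expected counts for N = 492 under a 9:7 ratio (total parts = 16):
  colored: 492 × 9/16 = 276.75
  colorless: 492 × 7/16 = 215.25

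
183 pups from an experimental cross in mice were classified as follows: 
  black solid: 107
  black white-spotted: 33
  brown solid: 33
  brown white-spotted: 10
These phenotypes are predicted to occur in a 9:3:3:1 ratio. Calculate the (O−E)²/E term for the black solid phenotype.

0.160

Expected counts for N = 183 under a 9:3:3:1 ratio (total parts = 16):
  black solid: 183 × 9/16 = 102.9375
  black white-spotted: 183 × 3/16 = 34.3125
  brown solid: 183 × 3/16 = 34.3125
  brown white-spotted: 183 × 1/16 = 11.4375
Contribution of black solid: (107 − 102.9375)² / 102.9375 = 0.1603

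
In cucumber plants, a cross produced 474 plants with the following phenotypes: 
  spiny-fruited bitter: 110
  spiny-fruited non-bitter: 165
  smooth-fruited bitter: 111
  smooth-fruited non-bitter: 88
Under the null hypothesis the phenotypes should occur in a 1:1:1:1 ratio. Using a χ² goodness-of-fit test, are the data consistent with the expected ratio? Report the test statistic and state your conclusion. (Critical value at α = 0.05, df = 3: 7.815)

Expected counts for N = 474 under a 1:1:1:1 ratio (total parts = 4):
  spiny-fruited bitter: 474 × 1/4 = 118.5
  spiny-fruited non-bitter: 474 × 1/4 = 118.5
  smooth-fruited bitter: 474 × 1/4 = 118.5
  smooth-fruited non-bitter: 474 × 1/4 = 118.5
χ² = Σ (O − E)² / E
  spiny-fruited bitter: (110 − 118.5)² / 118.5 = 0.6097
  spiny-fruited non-bitter: (165 − 118.5)² / 118.5 = 18.2468
  smooth-fruited bitter: (111 − 118.5)² / 118.5 = 0.4747
  smooth-fruited non-bitter: (88 − 118.5)² / 118.5 = 7.8502
χ² = 0.6097 + 18.2468 + 0.4747 + 7.8502 = 27.1814 ≈ 27.181
Degrees of freedom = 4 − 1 = 3; critical value at α = 0.05 is 7.815.
Since 27.181 > 7.815, we reject the null hypothesis — the data do not fit the 1:1:1:1 ratio.

27.181; not consistent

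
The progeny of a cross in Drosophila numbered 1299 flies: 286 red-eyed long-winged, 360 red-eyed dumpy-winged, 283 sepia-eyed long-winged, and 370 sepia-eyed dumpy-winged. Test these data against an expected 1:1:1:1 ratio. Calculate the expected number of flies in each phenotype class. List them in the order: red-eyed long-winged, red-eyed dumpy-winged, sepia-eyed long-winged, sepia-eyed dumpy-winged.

324.75, 324.75, 324.75, 324.75

Expected counts for N = 1299 under a 1:1:1:1 ratio (total parts = 4):
  red-eyed long-winged: 1299 × 1/4 = 324.75
  red-eyed dumpy-winged: 1299 × 1/4 = 324.75
  sepia-eyed long-winged: 1299 × 1/4 = 324.75
  sepia-eyed dumpy-winged: 1299 × 1/4 = 324.75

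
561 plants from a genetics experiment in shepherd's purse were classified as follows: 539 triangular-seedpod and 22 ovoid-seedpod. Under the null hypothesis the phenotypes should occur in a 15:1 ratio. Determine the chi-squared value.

Total ratio parts = 16. Expected numbers out of 561:
  triangular-seedpod: 561 × 15/16 = 525.9375
  ovoid-seedpod: 561 × 1/16 = 35.0625
χ² = Σ (O − E)² / E
  triangular-seedpod: (539 − 525.9375)² / 525.9375 = 0.3244
  ovoid-seedpod: (22 − 35.0625)² / 35.0625 = 4.8664
χ² = 0.3244 + 4.8664 = 5.1908 ≈ 5.191

5.191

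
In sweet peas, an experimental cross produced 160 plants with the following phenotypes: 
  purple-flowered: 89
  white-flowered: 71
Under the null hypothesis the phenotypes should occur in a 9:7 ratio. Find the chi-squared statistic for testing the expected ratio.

Under the 9:7 hypothesis (Σ ratio = 16, N = 160):
  purple-flowered: 160 × 9/16 = 90
  white-flowered: 160 × 7/16 = 70
χ² = Σ (O − E)² / E
  purple-flowered: (89 − 90)² / 90 = 0.0111
  white-flowered: (71 − 70)² / 70 = 0.0143
χ² = 0.0111 + 0.0143 = 0.0254 ≈ 0.025

0.025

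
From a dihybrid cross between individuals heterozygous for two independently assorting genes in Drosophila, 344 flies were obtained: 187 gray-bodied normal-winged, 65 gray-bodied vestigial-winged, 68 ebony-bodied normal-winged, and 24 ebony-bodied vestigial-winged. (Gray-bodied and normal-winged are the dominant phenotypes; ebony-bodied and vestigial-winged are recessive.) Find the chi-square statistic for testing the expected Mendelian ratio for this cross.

A dihybrid F₂ with independent assortment and complete dominance at both loci gives a 9:3:3:1 phenotypic ratio.
Expected counts for N = 344 under a 9:3:3:1 ratio (total parts = 16):
  gray-bodied normal-winged: 344 × 9/16 = 193.5
  gray-bodied vestigial-winged: 344 × 3/16 = 64.5
  ebony-bodied normal-winged: 344 × 3/16 = 64.5
  ebony-bodied vestigial-winged: 344 × 1/16 = 21.5
χ² = Σ (O − E)² / E
  gray-bodied normal-winged: (187 − 193.5)² / 193.5 = 0.2183
  gray-bodied vestigial-winged: (65 − 64.5)² / 64.5 = 0.0039
  ebony-bodied normal-winged: (68 − 64.5)² / 64.5 = 0.1899
  ebony-bodied vestigial-winged: (24 − 21.5)² / 21.5 = 0.2907
χ² = 0.2183 + 0.0039 + 0.1899 + 0.2907 = 0.7028 ≈ 0.703

0.703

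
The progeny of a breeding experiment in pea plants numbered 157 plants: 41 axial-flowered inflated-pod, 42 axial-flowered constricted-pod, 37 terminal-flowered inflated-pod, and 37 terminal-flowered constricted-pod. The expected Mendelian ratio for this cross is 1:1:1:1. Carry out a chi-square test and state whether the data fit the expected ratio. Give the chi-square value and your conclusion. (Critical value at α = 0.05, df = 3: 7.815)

Under the 1:1:1:1 hypothesis (Σ ratio = 4, N = 157):
  axial-flowered inflated-pod: 157 × 1/4 = 39.25
  axial-flowered constricted-pod: 157 × 1/4 = 39.25
  terminal-flowered inflated-pod: 157 × 1/4 = 39.25
  terminal-flowered constricted-pod: 157 × 1/4 = 39.25
χ² = Σ (O − E)² / E
  axial-flowered inflated-pod: (41 − 39.25)² / 39.25 = 0.0780
  axial-flowered constricted-pod: (42 − 39.25)² / 39.25 = 0.1927
  terminal-flowered inflated-pod: (37 − 39.25)² / 39.25 = 0.1290
  terminal-flowered constricted-pod: (37 − 39.25)² / 39.25 = 0.1290
χ² = 0.0780 + 0.1927 + 0.1290 + 0.1290 = 0.5287 ≈ 0.529
Degrees of freedom = 4 − 1 = 3; critical value at α = 0.05 is 7.815.
Since 0.529 < 7.815, we fail to reject the null hypothesis — the data are consistent with the 1:1:1:1 ratio.

0.529; consistent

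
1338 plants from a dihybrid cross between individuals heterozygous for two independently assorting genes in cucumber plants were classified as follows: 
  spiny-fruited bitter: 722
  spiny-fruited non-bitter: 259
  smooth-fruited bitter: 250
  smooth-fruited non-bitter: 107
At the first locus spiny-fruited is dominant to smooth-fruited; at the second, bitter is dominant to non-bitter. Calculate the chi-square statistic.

8.046

A dihybrid F₂ with independent assortment and complete dominance at both loci gives a 9:3:3:1 phenotypic ratio.
Total ratio parts = 16. Expected numbers out of 1338:
  spiny-fruited bitter: 1338 × 9/16 = 752.625
  spiny-fruited non-bitter: 1338 × 3/16 = 250.875
  smooth-fruited bitter: 1338 × 3/16 = 250.875
  smooth-fruited non-bitter: 1338 × 1/16 = 83.625
χ² = Σ (O − E)² / E
  spiny-fruited bitter: (722 − 752.625)² / 752.625 = 1.2462
  spiny-fruited non-bitter: (259 − 250.875)² / 250.875 = 0.2631
  smooth-fruited bitter: (250 − 250.875)² / 250.875 = 0.0031
  smooth-fruited non-bitter: (107 − 83.625)² / 83.625 = 6.5338
χ² = 1.2462 + 0.2631 + 0.0031 + 6.5338 = 8.0462 ≈ 8.046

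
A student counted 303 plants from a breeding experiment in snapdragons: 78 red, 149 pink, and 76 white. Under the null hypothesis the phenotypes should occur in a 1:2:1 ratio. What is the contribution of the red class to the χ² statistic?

0.067

Under the 1:2:1 hypothesis (Σ ratio = 4, N = 303):
  red: 303 × 1/4 = 75.75
  pink: 303 × 2/4 = 151.5
  white: 303 × 1/4 = 75.75
Contribution of red: (78 − 75.75)² / 75.75 = 0.0668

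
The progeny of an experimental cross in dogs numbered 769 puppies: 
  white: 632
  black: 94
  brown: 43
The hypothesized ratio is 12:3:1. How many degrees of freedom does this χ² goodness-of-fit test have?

A goodness-of-fit test with 3 phenotype classes has df = 3 − 1 = 2.

2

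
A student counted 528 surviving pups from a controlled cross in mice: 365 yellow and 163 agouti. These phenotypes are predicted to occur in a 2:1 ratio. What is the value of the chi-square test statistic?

1.440

The 2:1 ratio has 3 parts, so with N = 528 the expected counts are:
  yellow: 528 × 2/3 = 352
  agouti: 528 × 1/3 = 176
χ² = Σ (O − E)² / E
  yellow: (365 − 352)² / 352 = 0.4801
  agouti: (163 − 176)² / 176 = 0.9602
χ² = 0.4801 + 0.9602 = 1.4403 ≈ 1.440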